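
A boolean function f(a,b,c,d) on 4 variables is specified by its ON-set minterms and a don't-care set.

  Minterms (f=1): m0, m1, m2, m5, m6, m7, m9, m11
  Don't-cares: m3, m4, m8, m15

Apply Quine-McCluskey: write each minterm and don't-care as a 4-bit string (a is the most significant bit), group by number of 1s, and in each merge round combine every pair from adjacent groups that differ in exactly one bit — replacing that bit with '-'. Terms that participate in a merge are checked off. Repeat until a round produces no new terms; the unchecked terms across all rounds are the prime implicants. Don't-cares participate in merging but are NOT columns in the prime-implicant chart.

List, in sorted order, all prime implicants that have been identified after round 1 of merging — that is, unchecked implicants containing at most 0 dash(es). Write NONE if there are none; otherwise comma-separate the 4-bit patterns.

Round 0: 0000✓ 0001✓ 0010✓ 0011✓ 0100✓ 0101✓ 0110✓ 0111✓ 1000✓ 1001✓ 1011✓ 1111✓
Round 1: -000✓ -001✓ -011✓ -111✓ 0-00✓ 0-01✓ 0-10✓ 0-11✓ 00-0✓ 00-1✓ 000-✓ 001-✓ 01-0✓ 01-1✓ 010-✓ 011-✓ 1-11✓ 10-1✓ 100-✓
Round 2: --11 -0-1 -00- 0--0✓ 0--1✓ 0-0-✓ 0-1-✓ 00--✓ 01--✓
Round 3: 0---
PIs = {--11, -0-1, -00-, 0---}

NONE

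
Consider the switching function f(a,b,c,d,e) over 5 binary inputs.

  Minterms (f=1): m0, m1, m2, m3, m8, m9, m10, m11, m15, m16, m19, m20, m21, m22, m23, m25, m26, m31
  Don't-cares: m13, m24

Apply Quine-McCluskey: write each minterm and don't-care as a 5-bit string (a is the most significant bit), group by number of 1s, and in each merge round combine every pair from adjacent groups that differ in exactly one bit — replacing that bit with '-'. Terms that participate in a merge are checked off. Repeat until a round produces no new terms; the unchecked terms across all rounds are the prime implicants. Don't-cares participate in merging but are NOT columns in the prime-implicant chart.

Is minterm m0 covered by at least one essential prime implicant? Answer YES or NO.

size-2^0 implicants → 00000(✓)  00001(✓)  00010(✓)  00011(✓)  01000(✓)  01001(✓)  01010(✓)  01011(✓)  01101(✓)  01111(✓)  10000(✓)  10011(✓)  10100(✓)  10101(✓)  10110(✓)  10111(✓)  11000(✓)  11001(✓)  11010(✓)  11111(✓)
size-2^1 implicants → -0000(✓)  -0011  -1000(✓)  -1001(✓)  -1010(✓)  -1111  0-000(✓)  0-001(✓)  0-010(✓)  0-011(✓)  000-0(✓)  000-1(✓)  0000-(✓)  0001-(✓)  01-01(✓)  01-11(✓)  010-0(✓)  010-1(✓)  0100-(✓)  0101-(✓)  011-1(✓)  1-000(✓)  1-111  10-00  10-11  101-0(✓)  101-1(✓)  1010-(✓)  1011-(✓)  110-0(✓)  1100-(✓)
size-2^2 implicants → --000  -10-0  -100-  0-0-0(✓)  0-0-1(✓)  0-00-(✓)  0-01-(✓)  000--(✓)  01--1  010--(✓)  101--
size-2^3 implicants → 0-0--
Unchecked terms (primes): --000, -0011, -10-0, -100-, -1111, 0-0--, 01--1, 1-111, 10-00, 10-11, 101--
Minterm coverage:
  m0 ⊆ --000,0-0--
  m1 ⊆ 0-0-- [E]
  m2 ⊆ 0-0-- [E]
  m3 ⊆ -0011,0-0--
  m8 ⊆ --000,-10-0,-100-,0-0--
  m9 ⊆ -100-,0-0--,01--1
  m10 ⊆ -10-0,0-0--
  m11 ⊆ 0-0--,01--1
  m15 ⊆ -1111,01--1
  m16 ⊆ --000,10-00
  m19 ⊆ -0011,10-11
  m20 ⊆ 10-00,101--
  m21 ⊆ 101-- [E]
  m22 ⊆ 101-- [E]
  m23 ⊆ 1-111,10-11,101--
  m25 ⊆ -100- [E]
  m26 ⊆ -10-0 [E]
  m31 ⊆ -1111,1-111
E = {-10-0, -100-, 0-0--, 101--}

YES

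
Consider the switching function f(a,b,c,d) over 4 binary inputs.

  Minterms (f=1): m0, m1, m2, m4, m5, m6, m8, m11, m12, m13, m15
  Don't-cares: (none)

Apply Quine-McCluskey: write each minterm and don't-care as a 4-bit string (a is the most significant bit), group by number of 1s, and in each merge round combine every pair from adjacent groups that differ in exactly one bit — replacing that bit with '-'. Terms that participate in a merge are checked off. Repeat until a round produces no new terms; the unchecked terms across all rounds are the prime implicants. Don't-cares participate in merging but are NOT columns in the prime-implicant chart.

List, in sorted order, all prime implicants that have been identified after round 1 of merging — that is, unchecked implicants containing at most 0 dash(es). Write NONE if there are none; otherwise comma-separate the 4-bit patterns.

NONE

Round 0: 0000✓ 0001✓ 0010✓ 0100✓ 0101✓ 0110✓ 1000✓ 1011✓ 1100✓ 1101✓ 1111✓
Round 1: -000✓ -100✓ -101✓ 0-00✓ 0-01✓ 0-10✓ 00-0✓ 000-✓ 01-0✓ 010-✓ 1-00✓ 1-11 11-1 110-✓
Round 2: --00 -10- 0--0 0-0-
PIs = {--00, -10-, 0--0, 0-0-, 1-11, 11-1}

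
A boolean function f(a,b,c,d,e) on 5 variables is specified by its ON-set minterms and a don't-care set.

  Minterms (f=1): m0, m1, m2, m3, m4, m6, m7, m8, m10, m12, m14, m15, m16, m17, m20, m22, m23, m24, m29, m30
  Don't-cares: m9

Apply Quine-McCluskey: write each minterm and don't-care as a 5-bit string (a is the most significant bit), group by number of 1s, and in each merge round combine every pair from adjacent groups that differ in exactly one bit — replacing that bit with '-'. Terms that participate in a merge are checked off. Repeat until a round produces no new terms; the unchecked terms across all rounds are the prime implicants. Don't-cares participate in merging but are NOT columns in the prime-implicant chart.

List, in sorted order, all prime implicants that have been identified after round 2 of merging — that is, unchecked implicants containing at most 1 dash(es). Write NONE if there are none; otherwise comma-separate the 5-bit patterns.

11101

Round 0: 00000✓ 00001✓ 00010✓ 00011✓ 00100✓ 00110✓ 00111✓ 01000✓ 01001✓ 01010✓ 01100✓ 01110✓ 01111✓ 10000✓ 10001✓ 10100✓ 10110✓ 10111✓ 11000✓ 11101 11110✓
Round 1: -0000✓ -0001✓ -0100✓ -0110✓ -0111✓ -1000✓ -1110✓ 0-000✓ 0-001✓ 0-010✓ 0-100✓ 0-110✓ 0-111✓ 00-00✓ 00-10✓ 00-11✓ 000-0✓ 000-1✓ 0000-✓ 0001-✓ 001-0✓ 0011-✓ 01-00✓ 01-10✓ 010-0✓ 0100-✓ 011-0✓ 0111-✓ 1-000✓ 1-110✓ 10-00✓ 1000-✓ 101-0✓ 1011-✓
Round 2: --000 --110 -0-00 -000- -01-0 -011- 0--00✓ 0--10✓ 0-0-0✓ 0-00- 0-1-0✓ 0-11- 00--0✓ 00-1- 000-- 01--0✓
Round 3: 0---0
PIs = {--000, --110, -0-00, -000-, -01-0, -011-, 0---0, 0-00-, 0-11-, 00-1-, 000--, 11101}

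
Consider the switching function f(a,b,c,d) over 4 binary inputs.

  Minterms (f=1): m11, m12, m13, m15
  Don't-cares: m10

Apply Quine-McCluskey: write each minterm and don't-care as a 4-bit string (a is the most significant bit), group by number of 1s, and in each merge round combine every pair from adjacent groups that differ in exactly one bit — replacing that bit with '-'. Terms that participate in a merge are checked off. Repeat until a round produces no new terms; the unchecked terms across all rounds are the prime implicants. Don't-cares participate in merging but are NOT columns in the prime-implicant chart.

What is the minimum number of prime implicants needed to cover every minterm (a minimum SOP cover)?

size-2^0 implicants → 1010(✓)  1011(✓)  1100(✓)  1101(✓)  1111(✓)
size-2^1 implicants → 1-11  101-  11-1  110-
Unchecked terms (primes): 1-11, 101-, 11-1, 110-
Minterm coverage:
  m11 ⊆ 1-11,101-
  m12 ⊆ 110- [E]
  m13 ⊆ 11-1,110-
  m15 ⊆ 1-11,11-1
E = {110-}
Petrick residual → 1-11
Cover = acd + abc'  |cover|=2

2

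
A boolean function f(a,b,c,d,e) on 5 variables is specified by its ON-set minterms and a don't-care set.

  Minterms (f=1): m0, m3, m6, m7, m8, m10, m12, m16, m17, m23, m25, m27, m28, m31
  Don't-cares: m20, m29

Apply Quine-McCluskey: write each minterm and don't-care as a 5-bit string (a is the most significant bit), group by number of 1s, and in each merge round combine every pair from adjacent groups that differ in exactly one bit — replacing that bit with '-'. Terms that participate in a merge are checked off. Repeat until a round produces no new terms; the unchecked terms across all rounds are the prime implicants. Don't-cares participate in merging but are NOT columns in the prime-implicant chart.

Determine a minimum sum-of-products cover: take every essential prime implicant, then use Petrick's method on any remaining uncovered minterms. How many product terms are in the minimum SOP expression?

8

Round 0: 00000✓ 00011✓ 00110✓ 00111✓ 01000✓ 01010✓ 01100✓ 10000✓ 10001✓ 10100✓ 10111✓ 11001✓ 11011✓ 11100✓ 11101✓ 11111✓
Round 1: -0000 -0111 -1100 0-000 00-11 0011- 01-00 010-0 1-001 1-100 1-111 10-00 1000- 11-01✓ 11-11✓ 110-1✓ 111-1✓ 1110-
Round 2: 11--1
PIs = {-0000, -0111, -1100, 0-000, 00-11, 0011-, 01-00, 010-0, 1-001, 1-100, 1-111, 10-00, 1000-, 11--1, 1110-}
Coverage chart:
  m0: -0000,0-000
  m3: 00-11 ←essential
  m6: 0011- ←essential
  m7: -0111,00-11,0011-
  m8: 0-000,01-00,010-0
  m10: 010-0 ←essential
  m12: -1100,01-00
  m16: -0000,10-00,1000-
  m17: 1-001,1000-
  m23: -0111,1-111
  m25: 1-001,11--1
  m27: 11--1 ←essential
  m28: -1100,1-100,1110-
  m31: 1-111,11--1
Essential: 00-11, 0011-, 010-0, 11--1
Petrick residual → -0000, -0111, -1100, 1-001
Min cover (8 terms): b'c'd'e' + b'cde + bcd'e' + a'b'de + a'b'cd + a'bc'e' + ac'd'e + abe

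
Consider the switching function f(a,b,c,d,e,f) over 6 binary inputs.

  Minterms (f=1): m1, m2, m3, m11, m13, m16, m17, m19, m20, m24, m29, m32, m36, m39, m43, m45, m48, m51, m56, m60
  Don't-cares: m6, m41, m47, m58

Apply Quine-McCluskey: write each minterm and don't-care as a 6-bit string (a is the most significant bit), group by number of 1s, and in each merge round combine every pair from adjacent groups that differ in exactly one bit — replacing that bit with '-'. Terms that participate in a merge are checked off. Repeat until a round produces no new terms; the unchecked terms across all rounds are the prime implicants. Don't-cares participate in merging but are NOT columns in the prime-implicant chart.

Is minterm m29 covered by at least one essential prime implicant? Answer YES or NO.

YES

[col 0] 000001*, 000010*, 000011*, 000110*, 001011*, 001101*, 010000*, 010001*, 010011*, 010100*, 011000*, 011101*, 100000*, 100100*, 100111*, 101001*, 101011*, 101101*, 101111*, 110000*, 110011*, 111000*, 111010*, 111100*
[col 1] -01011, -01101, -10000*, -10011, -11000*, 0-0001*, 0-0011*, 0-1101, 00-011, 000-10, 0000-1*, 00001-, 01-000*, 010-00, 0100-1*, 01000-, 1-0000, 10-111, 100-00, 101-01*, 101-11*, 1010-1*, 1011-1*, 11-000*, 111-00, 1110-0
[col 2] -1-000, 0-00-1, 101--1
Prime implicants: -01011, -01101, -1-000, -10011, 0-00-1, 0-1101, 00-011, 000-10, 00001-, 010-00, 01000-, 1-0000, 10-111, 100-00, 101--1, 111-00, 1110-0
PI chart (minterm → PIs covering it):
  1 | 0-00-1  (sole → essential)
  2 | 000-10,00001-
  3 | 0-00-1,00-011,00001-
  11 | -01011,00-011
  13 | -01101,0-1101
  16 | -1-000,010-00,01000-
  17 | 0-00-1,01000-
  19 | -10011,0-00-1
  20 | 010-00  (sole → essential)
  24 | -1-000  (sole → essential)
  29 | 0-1101  (sole → essential)
  32 | 1-0000,100-00
  36 | 100-00  (sole → essential)
  39 | 10-111  (sole → essential)
  43 | -01011,101--1
  45 | -01101,101--1
  48 | -1-000,1-0000
  51 | -10011  (sole → essential)
  56 | -1-000,111-00,1110-0
  60 | 111-00  (sole → essential)
Essential prime implicants: -1-000, -10011, 0-00-1, 0-1101, 010-00, 10-111, 100-00, 111-00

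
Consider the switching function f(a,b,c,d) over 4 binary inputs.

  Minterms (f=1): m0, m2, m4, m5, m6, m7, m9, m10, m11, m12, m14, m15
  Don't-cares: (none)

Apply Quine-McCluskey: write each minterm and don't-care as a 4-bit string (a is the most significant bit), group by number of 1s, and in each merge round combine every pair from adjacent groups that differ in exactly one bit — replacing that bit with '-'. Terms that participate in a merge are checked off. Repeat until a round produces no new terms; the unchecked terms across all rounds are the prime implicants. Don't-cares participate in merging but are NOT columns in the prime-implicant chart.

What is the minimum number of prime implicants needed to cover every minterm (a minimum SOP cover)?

5

size-2^0 implicants → 0000(✓)  0010(✓)  0100(✓)  0101(✓)  0110(✓)  0111(✓)  1001(✓)  1010(✓)  1011(✓)  1100(✓)  1110(✓)  1111(✓)
size-2^1 implicants → -010(✓)  -100(✓)  -110(✓)  -111(✓)  0-00(✓)  0-10(✓)  00-0(✓)  01-0(✓)  01-1(✓)  010-(✓)  011-(✓)  1-10(✓)  1-11(✓)  10-1  101-(✓)  11-0(✓)  111-(✓)
size-2^2 implicants → --10  -1-0  -11-  0--0  01--  1-1-
Unchecked terms (primes): --10, -1-0, -11-, 0--0, 01--, 1-1-, 10-1
Minterm coverage:
  m0 ⊆ 0--0 [E]
  m2 ⊆ --10,0--0
  m4 ⊆ -1-0,0--0,01--
  m5 ⊆ 01-- [E]
  m6 ⊆ --10,-1-0,-11-,0--0,01--
  m7 ⊆ -11-,01--
  m9 ⊆ 10-1 [E]
  m10 ⊆ --10,1-1-
  m11 ⊆ 1-1-,10-1
  m12 ⊆ -1-0 [E]
  m14 ⊆ --10,-1-0,-11-,1-1-
  m15 ⊆ -11-,1-1-
E = {-1-0, 0--0, 01--, 10-1}
Petrick residual → 1-1-
Cover = bd' + a'd' + a'b + ac + ab'd  |cover|=5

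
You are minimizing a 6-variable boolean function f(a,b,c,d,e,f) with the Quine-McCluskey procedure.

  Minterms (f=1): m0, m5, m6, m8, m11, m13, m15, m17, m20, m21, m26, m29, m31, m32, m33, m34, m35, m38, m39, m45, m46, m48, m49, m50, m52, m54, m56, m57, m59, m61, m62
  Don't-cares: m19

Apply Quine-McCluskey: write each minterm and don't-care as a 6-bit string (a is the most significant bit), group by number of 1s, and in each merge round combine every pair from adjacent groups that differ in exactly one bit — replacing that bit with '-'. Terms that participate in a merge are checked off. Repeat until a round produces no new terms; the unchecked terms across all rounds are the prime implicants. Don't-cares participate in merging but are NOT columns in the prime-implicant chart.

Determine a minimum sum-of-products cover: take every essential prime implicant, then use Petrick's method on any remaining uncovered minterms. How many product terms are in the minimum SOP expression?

Round 0: 000000✓ 000101✓ 000110✓ 001000✓ 001011✓ 001101✓ 001111✓ 010001✓ 010011✓ 010100✓ 010101✓ 011010 011101✓ 011111✓ 100000✓ 100001✓ 100010✓ 100011✓ 100110✓ 100111✓ 101101✓ 101110✓ 110000✓ 110001✓ 110010✓ 110100✓ 110110✓ 111000✓ 111001✓ 111011✓ 111101✓ 111110✓
Round 1: -00000 -00110 -01101✓ -10001 -10100 -11101✓ 0-0101✓ 0-1101✓ 0-1111✓ 00-000 00-101✓ 001-11 0011-1✓ 01-101✓ 010-01 0100-1 01010- 0111-1✓ 1-0000✓ 1-0001✓ 1-0010✓ 1-0110✓ 1-1101✓ 1-1110✓ 10-110✓ 100-10✓ 100-11✓ 1000-0✓ 1000-1✓ 10000-✓ 10001-✓ 10011-✓ 11-000✓ 11-001✓ 11-110✓ 110-00✓ 110-10✓ 1100-0✓ 11000-✓ 1101-0✓ 111-01 1110-1 11100-✓
Round 2: --1101 0--101 0-11-1 1--110 1-0-10 1-00-0 1-000- 100-1- 1000-- 11-00- 110--0
PIs = {--1101, -00000, -00110, -10001, -10100, 0--101, 0-11-1, 00-000, 001-11, 010-01, 0100-1, 01010-, 011010, 1--110, 1-0-10, 1-00-0, 1-000-, 100-1-, 1000--, 11-00-, 110--0, 111-01, 1110-1}
Coverage chart:
  m0: -00000,00-000
  m5: 0--101 ←essential
  m6: -00110 ←essential
  m8: 00-000 ←essential
  m11: 001-11 ←essential
  m13: --1101,0--101,0-11-1
  m15: 0-11-1,001-11
  m17: -10001,010-01,0100-1
  m20: -10100,01010-
  m21: 0--101,010-01,01010-
  m26: 011010 ←essential
  m29: --1101,0--101,0-11-1
  m31: 0-11-1 ←essential
  m32: -00000,1-00-0,1-000-,1000--
  m33: 1-000-,1000--
  m34: 1-0-10,1-00-0,100-1-,1000--
  m35: 100-1-,1000--
  m38: -00110,1--110,1-0-10,100-1-
  m39: 100-1- ←essential
  m45: --1101 ←essential
  m46: 1--110 ←essential
  m48: 1-00-0,1-000-,11-00-,110--0
  m49: -10001,1-000-,11-00-
  m50: 1-0-10,1-00-0,110--0
  m52: -10100,110--0
  m54: 1--110,1-0-10,110--0
  m56: 11-00- ←essential
  m57: 11-00-,111-01,1110-1
  m59: 1110-1 ←essential
  m61: --1101,111-01
  m62: 1--110 ←essential
Essential: --1101, -00110, 0--101, 0-11-1, 00-000, 001-11, 011010, 1--110, 100-1-, 11-00-, 1110-1
Petrick residual → -10001, -10100, 1-0-10, 1-000-
Min cover (15 terms): cde'f + b'c'def' + bc'd'e'f + bc'de'f' + a'de'f + a'cdf + a'b'd'e'f' + a'b'cef + a'bcd'ef' + adef' + ac'ef' + ac'd'e' + ab'c'e + abd'e' + abcd'f

15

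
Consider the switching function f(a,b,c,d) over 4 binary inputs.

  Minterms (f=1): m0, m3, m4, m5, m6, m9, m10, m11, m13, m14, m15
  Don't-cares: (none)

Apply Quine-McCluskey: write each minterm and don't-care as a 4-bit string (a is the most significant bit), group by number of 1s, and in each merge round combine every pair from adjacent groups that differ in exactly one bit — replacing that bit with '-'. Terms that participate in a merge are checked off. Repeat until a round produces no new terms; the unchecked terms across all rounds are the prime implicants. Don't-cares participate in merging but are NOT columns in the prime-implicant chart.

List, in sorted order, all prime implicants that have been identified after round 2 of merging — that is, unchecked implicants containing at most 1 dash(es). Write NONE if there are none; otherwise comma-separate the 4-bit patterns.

-011, -101, -110, 0-00, 01-0, 010-

[col 0] 0000*, 0011*, 0100*, 0101*, 0110*, 1001*, 1010*, 1011*, 1101*, 1110*, 1111*
[col 1] -011, -101, -110, 0-00, 01-0, 010-, 1-01*, 1-10*, 1-11*, 10-1*, 101-*, 11-1*, 111-*
[col 2] 1--1, 1-1-
Prime implicants: -011, -101, -110, 0-00, 01-0, 010-, 1--1, 1-1-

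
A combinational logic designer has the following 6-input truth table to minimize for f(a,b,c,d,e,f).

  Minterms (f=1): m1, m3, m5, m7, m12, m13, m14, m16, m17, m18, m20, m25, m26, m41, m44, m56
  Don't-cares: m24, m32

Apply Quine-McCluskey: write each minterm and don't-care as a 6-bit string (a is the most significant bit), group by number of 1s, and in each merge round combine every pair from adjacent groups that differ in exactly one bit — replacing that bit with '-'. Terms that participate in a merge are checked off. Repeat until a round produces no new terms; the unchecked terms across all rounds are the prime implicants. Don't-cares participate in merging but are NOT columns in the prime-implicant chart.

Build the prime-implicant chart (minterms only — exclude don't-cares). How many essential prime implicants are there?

Round 0: 000001✓ 000011✓ 000101✓ 000111✓ 001100✓ 001101✓ 001110✓ 010000✓ 010001✓ 010010✓ 010100✓ 011000✓ 011001✓ 011010✓ 100000 101001 101100✓ 111000✓
Round 1: -01100 -11000 0-0001 00-101 000-01✓ 000-11✓ 0000-1✓ 0001-1✓ 0011-0 00110- 01-000✓ 01-001✓ 01-010✓ 010-00 0100-0✓ 01000-✓ 0110-0✓ 01100-✓
Round 2: 000--1 01-0-0 01-00-
PIs = {-01100, -11000, 0-0001, 00-101, 000--1, 0011-0, 00110-, 01-0-0, 01-00-, 010-00, 100000, 101001}
Coverage chart:
  m1: 0-0001,000--1
  m3: 000--1 ←essential
  m5: 00-101,000--1
  m7: 000--1 ←essential
  m12: -01100,0011-0,00110-
  m13: 00-101,00110-
  m14: 0011-0 ←essential
  m16: 01-0-0,01-00-,010-00
  m17: 0-0001,01-00-
  m18: 01-0-0 ←essential
  m20: 010-00 ←essential
  m25: 01-00- ←essential
  m26: 01-0-0 ←essential
  m41: 101001 ←essential
  m44: -01100 ←essential
  m56: -11000 ←essential
Essential: -01100, -11000, 000--1, 0011-0, 01-0-0, 01-00-, 010-00, 101001

8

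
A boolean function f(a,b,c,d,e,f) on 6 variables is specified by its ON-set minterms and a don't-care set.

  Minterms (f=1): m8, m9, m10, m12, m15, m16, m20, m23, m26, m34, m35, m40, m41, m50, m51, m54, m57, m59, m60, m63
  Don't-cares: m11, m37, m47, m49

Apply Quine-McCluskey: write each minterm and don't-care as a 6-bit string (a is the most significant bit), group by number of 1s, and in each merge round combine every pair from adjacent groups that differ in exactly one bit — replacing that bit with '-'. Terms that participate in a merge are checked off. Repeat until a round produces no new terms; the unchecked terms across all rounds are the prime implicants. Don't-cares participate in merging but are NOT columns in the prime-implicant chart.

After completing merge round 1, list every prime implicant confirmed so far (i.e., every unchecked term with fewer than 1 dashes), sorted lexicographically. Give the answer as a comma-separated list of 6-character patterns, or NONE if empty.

size-2^0 implicants → 001000(✓)  001001(✓)  001010(✓)  001011(✓)  001100(✓)  001111(✓)  010000(✓)  010100(✓)  010111  011010(✓)  100010(✓)  100011(✓)  100101  101000(✓)  101001(✓)  101111(✓)  110001(✓)  110010(✓)  110011(✓)  110110(✓)  111001(✓)  111011(✓)  111100  111111(✓)
size-2^1 implicants → -01000(✓)  -01001(✓)  -01111  0-1010  001-00  001-11  0010-0(✓)  0010-1(✓)  00100-(✓)  00101-(✓)  010-00  1-0010(✓)  1-0011(✓)  1-1001  1-1111  10001-(✓)  10100-(✓)  11-001(✓)  11-011(✓)  110-10  1100-1(✓)  11001-(✓)  111-11  1110-1(✓)
size-2^2 implicants → -0100-  0010--  1-001-  11-0-1
Unchecked terms (primes): -0100-, -01111, 0-1010, 001-00, 001-11, 0010--, 010-00, 010111, 1-001-, 1-1001, 1-1111, 100101, 11-0-1, 110-10, 111-11, 111100

010111, 100101, 111100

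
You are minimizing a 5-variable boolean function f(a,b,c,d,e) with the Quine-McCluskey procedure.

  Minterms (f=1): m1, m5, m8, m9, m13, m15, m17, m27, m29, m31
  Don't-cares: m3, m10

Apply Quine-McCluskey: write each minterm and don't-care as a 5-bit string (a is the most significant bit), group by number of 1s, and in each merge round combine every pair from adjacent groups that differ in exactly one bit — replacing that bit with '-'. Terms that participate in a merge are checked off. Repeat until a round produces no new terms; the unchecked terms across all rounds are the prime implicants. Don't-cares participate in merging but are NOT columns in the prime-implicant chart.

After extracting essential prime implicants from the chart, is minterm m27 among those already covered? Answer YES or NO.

YES

[col 0] 00001*, 00011*, 00101*, 01000*, 01001*, 01010*, 01101*, 01111*, 10001*, 11011*, 11101*, 11111*
[col 1] -0001, -1101*, -1111*, 0-001*, 0-101*, 00-01*, 000-1, 01-01*, 010-0, 0100-, 011-1*, 11-11, 111-1*
[col 2] -11-1, 0--01
Prime implicants: -0001, -11-1, 0--01, 000-1, 010-0, 0100-, 11-11
PI chart (minterm → PIs covering it):
  1 | -0001,0--01,000-1
  5 | 0--01  (sole → essential)
  8 | 010-0,0100-
  9 | 0--01,0100-
  13 | -11-1,0--01
  15 | -11-1  (sole → essential)
  17 | -0001  (sole → essential)
  27 | 11-11  (sole → essential)
  29 | -11-1  (sole → essential)
  31 | -11-1,11-11
Essential prime implicants: -0001, -11-1, 0--01, 11-11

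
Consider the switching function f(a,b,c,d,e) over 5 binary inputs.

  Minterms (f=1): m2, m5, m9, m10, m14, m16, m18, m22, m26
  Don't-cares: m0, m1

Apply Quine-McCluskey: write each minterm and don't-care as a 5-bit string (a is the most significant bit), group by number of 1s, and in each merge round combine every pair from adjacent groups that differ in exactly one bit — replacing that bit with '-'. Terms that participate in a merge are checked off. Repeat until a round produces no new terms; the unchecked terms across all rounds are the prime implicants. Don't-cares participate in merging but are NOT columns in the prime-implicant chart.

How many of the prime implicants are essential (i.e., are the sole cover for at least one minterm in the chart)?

size-2^0 implicants → 00000(✓)  00001(✓)  00010(✓)  00101(✓)  01001(✓)  01010(✓)  01110(✓)  10000(✓)  10010(✓)  10110(✓)  11010(✓)
size-2^1 implicants → -0000(✓)  -0010(✓)  -1010(✓)  0-001  0-010(✓)  00-01  000-0(✓)  0000-  01-10  1-010(✓)  10-10  100-0(✓)
size-2^2 implicants → --010  -00-0
Unchecked terms (primes): --010, -00-0, 0-001, 00-01, 0000-, 01-10, 10-10
Minterm coverage:
  m2 ⊆ --010,-00-0
  m5 ⊆ 00-01 [E]
  m9 ⊆ 0-001 [E]
  m10 ⊆ --010,01-10
  m14 ⊆ 01-10 [E]
  m16 ⊆ -00-0 [E]
  m18 ⊆ --010,-00-0,10-10
  m22 ⊆ 10-10 [E]
  m26 ⊆ --010 [E]
E = {--010, -00-0, 0-001, 00-01, 01-10, 10-10}

6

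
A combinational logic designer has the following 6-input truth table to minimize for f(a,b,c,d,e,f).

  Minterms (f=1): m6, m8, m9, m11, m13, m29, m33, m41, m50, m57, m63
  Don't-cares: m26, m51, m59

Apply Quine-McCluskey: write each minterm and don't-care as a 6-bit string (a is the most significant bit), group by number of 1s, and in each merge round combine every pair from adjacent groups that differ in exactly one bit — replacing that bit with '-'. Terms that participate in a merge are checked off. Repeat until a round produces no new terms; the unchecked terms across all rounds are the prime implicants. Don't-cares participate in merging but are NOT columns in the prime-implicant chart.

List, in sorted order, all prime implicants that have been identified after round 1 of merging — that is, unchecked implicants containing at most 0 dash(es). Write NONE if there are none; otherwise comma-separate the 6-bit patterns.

000110, 011010

Round 0: 000110 001000✓ 001001✓ 001011✓ 001101✓ 011010 011101✓ 100001✓ 101001✓ 110010✓ 110011✓ 111001✓ 111011✓ 111111✓
Round 1: -01001 0-1101 001-01 0010-1 00100- 1-1001 10-001 11-011 11001- 111-11 1110-1
PIs = {-01001, 0-1101, 000110, 001-01, 0010-1, 00100-, 011010, 1-1001, 10-001, 11-011, 11001-, 111-11, 1110-1}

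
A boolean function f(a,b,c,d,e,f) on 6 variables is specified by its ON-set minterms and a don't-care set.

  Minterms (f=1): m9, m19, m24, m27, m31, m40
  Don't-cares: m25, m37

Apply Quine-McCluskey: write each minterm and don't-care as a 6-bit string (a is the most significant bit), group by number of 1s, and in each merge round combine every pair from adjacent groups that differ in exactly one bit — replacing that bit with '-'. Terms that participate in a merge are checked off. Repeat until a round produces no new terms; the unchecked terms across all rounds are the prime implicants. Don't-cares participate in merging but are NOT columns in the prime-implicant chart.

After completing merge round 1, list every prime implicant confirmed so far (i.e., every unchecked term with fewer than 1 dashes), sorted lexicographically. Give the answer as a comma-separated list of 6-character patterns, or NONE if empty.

Round 0: 001001✓ 010011✓ 011000✓ 011001✓ 011011✓ 011111✓ 100101 101000
Round 1: 0-1001 01-011 011-11 0110-1 01100-
PIs = {0-1001, 01-011, 011-11, 0110-1, 01100-, 100101, 101000}

100101, 101000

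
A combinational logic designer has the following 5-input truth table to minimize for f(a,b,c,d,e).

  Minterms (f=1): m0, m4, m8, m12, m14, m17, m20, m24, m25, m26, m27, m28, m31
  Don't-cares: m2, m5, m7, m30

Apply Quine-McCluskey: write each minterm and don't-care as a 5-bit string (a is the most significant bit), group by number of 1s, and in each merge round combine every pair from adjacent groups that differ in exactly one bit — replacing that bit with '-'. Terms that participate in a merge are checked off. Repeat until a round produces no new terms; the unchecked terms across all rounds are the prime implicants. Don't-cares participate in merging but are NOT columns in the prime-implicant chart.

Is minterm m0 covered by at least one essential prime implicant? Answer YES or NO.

NO

size-2^0 implicants → 00000(✓)  00010(✓)  00100(✓)  00101(✓)  00111(✓)  01000(✓)  01100(✓)  01110(✓)  10001(✓)  10100(✓)  11000(✓)  11001(✓)  11010(✓)  11011(✓)  11100(✓)  11110(✓)  11111(✓)
size-2^1 implicants → -0100(✓)  -1000(✓)  -1100(✓)  -1110(✓)  0-000(✓)  0-100(✓)  00-00(✓)  000-0  001-1  0010-  01-00(✓)  011-0(✓)  1-001  1-100(✓)  11-00(✓)  11-10(✓)  11-11(✓)  110-0(✓)  110-1(✓)  1100-(✓)  1101-(✓)  111-0(✓)  1111-(✓)
size-2^2 implicants → --100  -1-00  -11-0  0--00  11--0  11-1-  110--
Unchecked terms (primes): --100, -1-00, -11-0, 0--00, 000-0, 001-1, 0010-, 1-001, 11--0, 11-1-, 110--
Minterm coverage:
  m0 ⊆ 0--00,000-0
  m4 ⊆ --100,0--00,0010-
  m8 ⊆ -1-00,0--00
  m12 ⊆ --100,-1-00,-11-0,0--00
  m14 ⊆ -11-0 [E]
  m17 ⊆ 1-001 [E]
  m20 ⊆ --100 [E]
  m24 ⊆ -1-00,11--0,110--
  m25 ⊆ 1-001,110--
  m26 ⊆ 11--0,11-1-,110--
  m27 ⊆ 11-1-,110--
  m28 ⊆ --100,-1-00,-11-0,11--0
  m31 ⊆ 11-1- [E]
E = {--100, -11-0, 1-001, 11-1-}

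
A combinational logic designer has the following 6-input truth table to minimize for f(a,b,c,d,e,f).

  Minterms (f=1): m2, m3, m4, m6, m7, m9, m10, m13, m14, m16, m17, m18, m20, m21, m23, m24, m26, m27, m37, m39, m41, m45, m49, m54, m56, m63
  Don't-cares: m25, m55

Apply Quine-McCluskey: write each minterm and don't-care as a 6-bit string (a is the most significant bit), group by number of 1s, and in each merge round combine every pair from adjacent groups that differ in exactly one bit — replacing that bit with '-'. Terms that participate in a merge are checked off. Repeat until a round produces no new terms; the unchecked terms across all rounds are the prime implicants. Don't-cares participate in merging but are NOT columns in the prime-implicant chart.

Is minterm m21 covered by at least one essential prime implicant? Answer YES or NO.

NO

Round 0: 000010✓ 000011✓ 000100✓ 000110✓ 000111✓ 001001✓ 001010✓ 001101✓ 001110✓ 010000✓ 010001✓ 010010✓ 010100✓ 010101✓ 010111✓ 011000✓ 011001✓ 011010✓ 011011✓ 100101✓ 100111✓ 101001✓ 101101✓ 110001✓ 110110✓ 110111✓ 111000✓ 111111✓
Round 1: -00111✓ -01001✓ -01101✓ -10001 -10111✓ -11000 0-0010✓ 0-0100 0-0111✓ 0-1001 0-1010✓ 00-010✓ 00-110✓ 000-10✓ 000-11✓ 00001-✓ 0001-0 00011-✓ 001-01✓ 001-10✓ 01-000✓ 01-001✓ 01-010✓ 010-00✓ 010-01✓ 0100-0✓ 01000-✓ 0101-1 01010-✓ 0110-0✓ 0110-1✓ 01100-✓ 01101-✓ 1-0111✓ 10-101 1001-1 101-01✓ 11-111 11011-
Round 2: --0111 -01-01 0--010 00--10 000-1- 01-0-0 01-00- 010-0- 0110--
PIs = {--0111, -01-01, -10001, -11000, 0--010, 0-0100, 0-1001, 00--10, 000-1-, 0001-0, 01-0-0, 01-00-, 010-0-, 0101-1, 0110--, 10-101, 1001-1, 11-111, 11011-}
Coverage chart:
  m2: 0--010,00--10,000-1-
  m3: 000-1- ←essential
  m4: 0-0100,0001-0
  m6: 00--10,000-1-,0001-0
  m7: --0111,000-1-
  m9: -01-01,0-1001
  m10: 0--010,00--10
  m13: -01-01 ←essential
  m14: 00--10 ←essential
  m16: 01-0-0,01-00-,010-0-
  m17: -10001,01-00-,010-0-
  m18: 0--010,01-0-0
  m20: 0-0100,010-0-
  m21: 010-0-,0101-1
  m23: --0111,0101-1
  m24: -11000,01-0-0,01-00-,0110--
  m26: 0--010,01-0-0,0110--
  m27: 0110-- ←essential
  m37: 10-101,1001-1
  m39: --0111,1001-1
  m41: -01-01 ←essential
  m45: -01-01,10-101
  m49: -10001 ←essential
  m54: 11011- ←essential
  m56: -11000 ←essential
  m63: 11-111 ←essential
Essential: -01-01, -10001, -11000, 00--10, 000-1-, 0110--, 11-111, 11011-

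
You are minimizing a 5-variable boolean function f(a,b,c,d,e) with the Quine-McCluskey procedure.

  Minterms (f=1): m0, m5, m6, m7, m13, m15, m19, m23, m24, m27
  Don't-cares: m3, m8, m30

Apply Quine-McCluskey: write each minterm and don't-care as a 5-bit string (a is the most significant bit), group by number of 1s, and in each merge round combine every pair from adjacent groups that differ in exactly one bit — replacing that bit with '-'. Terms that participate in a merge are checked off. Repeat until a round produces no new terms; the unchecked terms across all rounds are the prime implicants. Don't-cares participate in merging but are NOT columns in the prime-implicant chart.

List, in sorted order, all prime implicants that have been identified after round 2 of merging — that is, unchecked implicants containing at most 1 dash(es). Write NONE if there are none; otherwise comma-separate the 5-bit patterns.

[col 0] 00000*, 00011*, 00101*, 00110*, 00111*, 01000*, 01101*, 01111*, 10011*, 10111*, 11000*, 11011*, 11110
[col 1] -0011*, -0111*, -1000, 0-000, 0-101*, 0-111*, 00-11*, 001-1*, 0011-, 011-1*, 1-011, 10-11*
[col 2] -0-11, 0-1-1
Prime implicants: -0-11, -1000, 0-000, 0-1-1, 0011-, 1-011, 11110

-1000, 0-000, 0011-, 1-011, 11110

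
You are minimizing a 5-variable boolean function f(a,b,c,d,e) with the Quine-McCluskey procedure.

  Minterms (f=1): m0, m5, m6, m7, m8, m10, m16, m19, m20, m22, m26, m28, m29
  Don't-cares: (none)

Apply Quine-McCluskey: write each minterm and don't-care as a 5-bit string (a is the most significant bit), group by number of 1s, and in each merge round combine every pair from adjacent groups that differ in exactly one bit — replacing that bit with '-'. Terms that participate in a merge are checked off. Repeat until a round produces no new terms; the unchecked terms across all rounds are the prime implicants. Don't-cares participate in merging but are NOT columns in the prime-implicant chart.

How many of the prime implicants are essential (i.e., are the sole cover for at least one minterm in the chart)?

4

Round 0: 00000✓ 00101✓ 00110✓ 00111✓ 01000✓ 01010✓ 10000✓ 10011 10100✓ 10110✓ 11010✓ 11100✓ 11101✓
Round 1: -0000 -0110 -1010 0-000 001-1 0011- 010-0 1-100 10-00 101-0 1110-
PIs = {-0000, -0110, -1010, 0-000, 001-1, 0011-, 010-0, 1-100, 10-00, 10011, 101-0, 1110-}
Coverage chart:
  m0: -0000,0-000
  m5: 001-1 ←essential
  m6: -0110,0011-
  m7: 001-1,0011-
  m8: 0-000,010-0
  m10: -1010,010-0
  m16: -0000,10-00
  m19: 10011 ←essential
  m20: 1-100,10-00,101-0
  m22: -0110,101-0
  m26: -1010 ←essential
  m28: 1-100,1110-
  m29: 1110- ←essential
Essential: -1010, 001-1, 10011, 1110-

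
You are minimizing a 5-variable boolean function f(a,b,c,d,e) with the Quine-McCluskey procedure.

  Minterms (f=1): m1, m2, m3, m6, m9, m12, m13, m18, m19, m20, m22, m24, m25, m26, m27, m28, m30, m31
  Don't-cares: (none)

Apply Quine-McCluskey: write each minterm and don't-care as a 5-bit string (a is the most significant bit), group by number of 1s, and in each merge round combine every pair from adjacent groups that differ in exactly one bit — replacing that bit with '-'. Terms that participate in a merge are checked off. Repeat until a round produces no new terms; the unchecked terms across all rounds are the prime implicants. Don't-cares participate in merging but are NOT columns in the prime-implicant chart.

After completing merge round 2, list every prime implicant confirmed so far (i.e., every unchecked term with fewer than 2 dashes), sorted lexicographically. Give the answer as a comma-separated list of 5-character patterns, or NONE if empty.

-1001, -1100, 0-001, 000-1, 01-01, 0110-

[col 0] 00001*, 00010*, 00011*, 00110*, 01001*, 01100*, 01101*, 10010*, 10011*, 10100*, 10110*, 11000*, 11001*, 11010*, 11011*, 11100*, 11110*, 11111*
[col 1] -0010*, -0011*, -0110*, -1001, -1100, 0-001, 00-10*, 000-1, 0001-*, 01-01, 0110-, 1-010*, 1-011*, 1-100*, 1-110*, 10-10*, 1001-*, 101-0*, 11-00*, 11-10*, 11-11*, 110-0*, 110-1*, 1100-*, 1101-*, 111-0*, 1111-*
[col 2] -0-10, -001-, 1--10, 1-01-, 1-1-0, 11--0, 11-1-, 110--
Prime implicants: -0-10, -001-, -1001, -1100, 0-001, 000-1, 01-01, 0110-, 1--10, 1-01-, 1-1-0, 11--0, 11-1-, 110--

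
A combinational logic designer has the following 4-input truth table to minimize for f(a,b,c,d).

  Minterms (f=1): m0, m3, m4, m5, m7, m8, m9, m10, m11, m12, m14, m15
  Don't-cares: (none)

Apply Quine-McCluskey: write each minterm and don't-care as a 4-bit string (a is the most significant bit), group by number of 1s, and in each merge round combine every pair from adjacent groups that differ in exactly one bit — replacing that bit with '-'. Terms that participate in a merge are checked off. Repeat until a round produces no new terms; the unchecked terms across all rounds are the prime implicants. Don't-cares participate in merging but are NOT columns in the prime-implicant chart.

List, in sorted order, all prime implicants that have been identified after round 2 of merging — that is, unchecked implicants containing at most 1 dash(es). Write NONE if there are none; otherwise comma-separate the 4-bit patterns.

01-1, 010-

[col 0] 0000*, 0011*, 0100*, 0101*, 0111*, 1000*, 1001*, 1010*, 1011*, 1100*, 1110*, 1111*
[col 1] -000*, -011*, -100*, -111*, 0-00*, 0-11*, 01-1, 010-, 1-00*, 1-10*, 1-11*, 10-0*, 10-1*, 100-*, 101-*, 11-0*, 111-*
[col 2] --00, --11, 1--0, 1-1-, 10--
Prime implicants: --00, --11, 01-1, 010-, 1--0, 1-1-, 10--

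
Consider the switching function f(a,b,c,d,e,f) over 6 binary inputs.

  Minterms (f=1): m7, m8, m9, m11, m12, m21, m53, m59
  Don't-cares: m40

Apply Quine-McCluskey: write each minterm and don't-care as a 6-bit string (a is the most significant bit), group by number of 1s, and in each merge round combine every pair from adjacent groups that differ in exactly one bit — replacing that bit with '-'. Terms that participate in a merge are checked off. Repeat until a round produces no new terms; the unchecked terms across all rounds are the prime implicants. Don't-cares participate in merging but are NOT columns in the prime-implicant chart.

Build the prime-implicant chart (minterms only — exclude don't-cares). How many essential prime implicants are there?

5

[col 0] 000111, 001000*, 001001*, 001011*, 001100*, 010101*, 101000*, 110101*, 111011
[col 1] -01000, -10101, 001-00, 0010-1, 00100-
Prime implicants: -01000, -10101, 000111, 001-00, 0010-1, 00100-, 111011
PI chart (minterm → PIs covering it):
  7 | 000111  (sole → essential)
  8 | -01000,001-00,00100-
  9 | 0010-1,00100-
  11 | 0010-1  (sole → essential)
  12 | 001-00  (sole → essential)
  21 | -10101  (sole → essential)
  53 | -10101  (sole → essential)
  59 | 111011  (sole → essential)
Essential prime implicants: -10101, 000111, 001-00, 0010-1, 111011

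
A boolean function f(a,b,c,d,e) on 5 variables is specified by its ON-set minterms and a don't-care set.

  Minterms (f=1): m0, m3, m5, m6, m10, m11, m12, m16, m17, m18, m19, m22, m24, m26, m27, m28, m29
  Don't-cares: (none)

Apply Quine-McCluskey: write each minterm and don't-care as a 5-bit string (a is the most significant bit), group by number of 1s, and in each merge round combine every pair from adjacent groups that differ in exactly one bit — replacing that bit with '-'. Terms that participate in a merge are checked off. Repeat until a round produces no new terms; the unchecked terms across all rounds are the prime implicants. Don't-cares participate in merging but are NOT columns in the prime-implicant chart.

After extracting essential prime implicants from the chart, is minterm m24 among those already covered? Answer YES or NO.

NO

[col 0] 00000*, 00011*, 00101, 00110*, 01010*, 01011*, 01100*, 10000*, 10001*, 10010*, 10011*, 10110*, 11000*, 11010*, 11011*, 11100*, 11101*
[col 1] -0000, -0011*, -0110, -1010*, -1011*, -1100, 0-011*, 0101-*, 1-000*, 1-010*, 1-011*, 10-10, 100-0*, 100-1*, 1000-*, 1001-*, 11-00, 110-0*, 1101-*, 1110-
[col 2] --011, -101-, 1-0-0, 1-01-, 100--
Prime implicants: --011, -0000, -0110, -101-, -1100, 00101, 1-0-0, 1-01-, 10-10, 100--, 11-00, 1110-
PI chart (minterm → PIs covering it):
  0 | -0000  (sole → essential)
  3 | --011  (sole → essential)
  5 | 00101  (sole → essential)
  6 | -0110  (sole → essential)
  10 | -101-  (sole → essential)
  11 | --011,-101-
  12 | -1100  (sole → essential)
  16 | -0000,1-0-0,100--
  17 | 100--  (sole → essential)
  18 | 1-0-0,1-01-,10-10,100--
  19 | --011,1-01-,100--
  22 | -0110,10-10
  24 | 1-0-0,11-00
  26 | -101-,1-0-0,1-01-
  27 | --011,-101-,1-01-
  28 | -1100,11-00,1110-
  29 | 1110-  (sole → essential)
Essential prime implicants: --011, -0000, -0110, -101-, -1100, 00101, 100--, 1110-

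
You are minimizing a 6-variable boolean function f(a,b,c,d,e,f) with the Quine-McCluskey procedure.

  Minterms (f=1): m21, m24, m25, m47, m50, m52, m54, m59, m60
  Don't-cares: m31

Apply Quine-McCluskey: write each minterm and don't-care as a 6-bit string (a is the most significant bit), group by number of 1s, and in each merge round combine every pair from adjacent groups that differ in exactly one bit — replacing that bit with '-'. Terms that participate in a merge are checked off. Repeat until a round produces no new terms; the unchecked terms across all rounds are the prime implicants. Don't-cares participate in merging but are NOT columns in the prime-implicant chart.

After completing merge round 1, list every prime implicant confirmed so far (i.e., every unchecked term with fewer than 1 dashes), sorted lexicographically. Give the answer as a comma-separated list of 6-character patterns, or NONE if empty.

010101, 011111, 101111, 111011

Round 0: 010101 011000✓ 011001✓ 011111 101111 110010✓ 110100✓ 110110✓ 111011 111100✓
Round 1: 01100- 11-100 110-10 1101-0
PIs = {010101, 01100-, 011111, 101111, 11-100, 110-10, 1101-0, 111011}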